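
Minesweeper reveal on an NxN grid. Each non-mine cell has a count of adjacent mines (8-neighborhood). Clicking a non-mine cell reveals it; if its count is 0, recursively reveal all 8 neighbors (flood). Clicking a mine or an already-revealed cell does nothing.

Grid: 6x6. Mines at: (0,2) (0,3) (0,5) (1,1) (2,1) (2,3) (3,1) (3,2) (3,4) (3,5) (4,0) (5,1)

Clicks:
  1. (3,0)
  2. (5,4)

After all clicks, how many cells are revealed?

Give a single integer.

Answer: 9

Derivation:
Click 1 (3,0) count=3: revealed 1 new [(3,0)] -> total=1
Click 2 (5,4) count=0: revealed 8 new [(4,2) (4,3) (4,4) (4,5) (5,2) (5,3) (5,4) (5,5)] -> total=9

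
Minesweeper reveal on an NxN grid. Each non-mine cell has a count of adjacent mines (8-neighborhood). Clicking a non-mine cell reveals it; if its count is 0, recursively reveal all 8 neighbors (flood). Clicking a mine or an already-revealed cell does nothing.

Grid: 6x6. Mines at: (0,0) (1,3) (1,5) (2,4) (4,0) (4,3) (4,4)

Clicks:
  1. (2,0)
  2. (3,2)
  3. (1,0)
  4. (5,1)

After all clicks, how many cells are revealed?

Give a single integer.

Click 1 (2,0) count=0: revealed 9 new [(1,0) (1,1) (1,2) (2,0) (2,1) (2,2) (3,0) (3,1) (3,2)] -> total=9
Click 2 (3,2) count=1: revealed 0 new [(none)] -> total=9
Click 3 (1,0) count=1: revealed 0 new [(none)] -> total=9
Click 4 (5,1) count=1: revealed 1 new [(5,1)] -> total=10

Answer: 10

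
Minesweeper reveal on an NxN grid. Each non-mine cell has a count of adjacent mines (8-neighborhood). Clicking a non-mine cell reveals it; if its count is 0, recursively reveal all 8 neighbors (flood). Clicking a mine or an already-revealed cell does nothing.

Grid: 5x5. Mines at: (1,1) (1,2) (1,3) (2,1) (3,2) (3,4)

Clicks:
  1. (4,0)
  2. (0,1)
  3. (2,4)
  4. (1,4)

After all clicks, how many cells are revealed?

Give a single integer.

Click 1 (4,0) count=0: revealed 4 new [(3,0) (3,1) (4,0) (4,1)] -> total=4
Click 2 (0,1) count=2: revealed 1 new [(0,1)] -> total=5
Click 3 (2,4) count=2: revealed 1 new [(2,4)] -> total=6
Click 4 (1,4) count=1: revealed 1 new [(1,4)] -> total=7

Answer: 7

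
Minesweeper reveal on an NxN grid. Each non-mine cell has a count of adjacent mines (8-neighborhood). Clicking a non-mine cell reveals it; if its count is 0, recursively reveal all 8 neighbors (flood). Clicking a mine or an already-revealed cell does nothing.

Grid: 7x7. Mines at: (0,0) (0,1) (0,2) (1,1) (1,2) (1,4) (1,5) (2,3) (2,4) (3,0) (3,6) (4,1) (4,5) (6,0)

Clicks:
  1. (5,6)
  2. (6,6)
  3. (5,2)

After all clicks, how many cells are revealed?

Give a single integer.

Answer: 18

Derivation:
Click 1 (5,6) count=1: revealed 1 new [(5,6)] -> total=1
Click 2 (6,6) count=0: revealed 17 new [(3,2) (3,3) (3,4) (4,2) (4,3) (4,4) (5,1) (5,2) (5,3) (5,4) (5,5) (6,1) (6,2) (6,3) (6,4) (6,5) (6,6)] -> total=18
Click 3 (5,2) count=1: revealed 0 new [(none)] -> total=18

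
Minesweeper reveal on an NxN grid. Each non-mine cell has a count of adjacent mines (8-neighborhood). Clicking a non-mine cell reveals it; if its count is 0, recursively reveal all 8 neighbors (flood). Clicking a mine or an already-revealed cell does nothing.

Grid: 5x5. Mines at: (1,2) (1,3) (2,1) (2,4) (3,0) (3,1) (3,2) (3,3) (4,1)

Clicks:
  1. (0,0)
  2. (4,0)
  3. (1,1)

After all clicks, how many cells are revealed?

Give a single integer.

Answer: 5

Derivation:
Click 1 (0,0) count=0: revealed 4 new [(0,0) (0,1) (1,0) (1,1)] -> total=4
Click 2 (4,0) count=3: revealed 1 new [(4,0)] -> total=5
Click 3 (1,1) count=2: revealed 0 new [(none)] -> total=5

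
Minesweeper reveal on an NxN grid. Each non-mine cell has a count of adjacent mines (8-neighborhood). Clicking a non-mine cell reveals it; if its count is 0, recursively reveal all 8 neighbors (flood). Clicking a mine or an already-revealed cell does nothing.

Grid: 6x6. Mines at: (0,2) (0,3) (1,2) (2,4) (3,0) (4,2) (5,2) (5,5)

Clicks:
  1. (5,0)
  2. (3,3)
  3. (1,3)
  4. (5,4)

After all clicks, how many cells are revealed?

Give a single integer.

Click 1 (5,0) count=0: revealed 4 new [(4,0) (4,1) (5,0) (5,1)] -> total=4
Click 2 (3,3) count=2: revealed 1 new [(3,3)] -> total=5
Click 3 (1,3) count=4: revealed 1 new [(1,3)] -> total=6
Click 4 (5,4) count=1: revealed 1 new [(5,4)] -> total=7

Answer: 7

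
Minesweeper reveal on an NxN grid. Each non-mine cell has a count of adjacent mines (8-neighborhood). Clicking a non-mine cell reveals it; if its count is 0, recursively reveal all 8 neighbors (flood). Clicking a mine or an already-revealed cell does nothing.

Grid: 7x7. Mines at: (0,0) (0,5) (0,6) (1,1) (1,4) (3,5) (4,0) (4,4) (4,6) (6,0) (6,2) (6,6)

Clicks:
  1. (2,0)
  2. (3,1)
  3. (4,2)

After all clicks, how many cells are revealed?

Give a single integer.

Click 1 (2,0) count=1: revealed 1 new [(2,0)] -> total=1
Click 2 (3,1) count=1: revealed 1 new [(3,1)] -> total=2
Click 3 (4,2) count=0: revealed 11 new [(2,1) (2,2) (2,3) (3,2) (3,3) (4,1) (4,2) (4,3) (5,1) (5,2) (5,3)] -> total=13

Answer: 13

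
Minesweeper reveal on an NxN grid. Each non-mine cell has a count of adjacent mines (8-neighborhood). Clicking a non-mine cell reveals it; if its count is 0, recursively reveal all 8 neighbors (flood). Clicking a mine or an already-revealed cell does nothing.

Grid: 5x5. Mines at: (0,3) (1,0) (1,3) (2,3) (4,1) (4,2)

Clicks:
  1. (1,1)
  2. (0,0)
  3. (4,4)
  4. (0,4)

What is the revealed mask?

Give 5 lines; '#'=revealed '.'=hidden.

Click 1 (1,1) count=1: revealed 1 new [(1,1)] -> total=1
Click 2 (0,0) count=1: revealed 1 new [(0,0)] -> total=2
Click 3 (4,4) count=0: revealed 4 new [(3,3) (3,4) (4,3) (4,4)] -> total=6
Click 4 (0,4) count=2: revealed 1 new [(0,4)] -> total=7

Answer: #...#
.#...
.....
...##
...##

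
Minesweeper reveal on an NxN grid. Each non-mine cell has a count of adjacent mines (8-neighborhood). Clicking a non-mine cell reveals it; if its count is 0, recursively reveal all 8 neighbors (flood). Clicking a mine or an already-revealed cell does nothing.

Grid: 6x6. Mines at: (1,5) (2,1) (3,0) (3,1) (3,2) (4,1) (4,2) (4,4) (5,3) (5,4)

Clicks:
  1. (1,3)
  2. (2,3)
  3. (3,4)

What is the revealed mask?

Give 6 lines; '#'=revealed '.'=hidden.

Click 1 (1,3) count=0: revealed 13 new [(0,0) (0,1) (0,2) (0,3) (0,4) (1,0) (1,1) (1,2) (1,3) (1,4) (2,2) (2,3) (2,4)] -> total=13
Click 2 (2,3) count=1: revealed 0 new [(none)] -> total=13
Click 3 (3,4) count=1: revealed 1 new [(3,4)] -> total=14

Answer: #####.
#####.
..###.
....#.
......
......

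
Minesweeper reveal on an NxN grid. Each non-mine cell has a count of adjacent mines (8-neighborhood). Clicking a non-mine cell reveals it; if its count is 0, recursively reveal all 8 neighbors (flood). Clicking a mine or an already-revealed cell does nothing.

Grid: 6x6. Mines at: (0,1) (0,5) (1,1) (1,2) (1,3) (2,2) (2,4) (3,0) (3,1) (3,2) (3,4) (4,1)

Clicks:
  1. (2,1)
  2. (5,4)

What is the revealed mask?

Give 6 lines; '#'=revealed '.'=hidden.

Click 1 (2,1) count=6: revealed 1 new [(2,1)] -> total=1
Click 2 (5,4) count=0: revealed 8 new [(4,2) (4,3) (4,4) (4,5) (5,2) (5,3) (5,4) (5,5)] -> total=9

Answer: ......
......
.#....
......
..####
..####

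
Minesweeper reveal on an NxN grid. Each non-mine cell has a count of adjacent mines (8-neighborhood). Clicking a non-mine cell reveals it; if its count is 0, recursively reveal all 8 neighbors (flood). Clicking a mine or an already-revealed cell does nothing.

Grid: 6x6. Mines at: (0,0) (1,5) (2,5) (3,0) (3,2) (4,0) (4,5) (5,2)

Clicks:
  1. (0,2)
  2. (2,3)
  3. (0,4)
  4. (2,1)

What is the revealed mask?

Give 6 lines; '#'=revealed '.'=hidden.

Click 1 (0,2) count=0: revealed 12 new [(0,1) (0,2) (0,3) (0,4) (1,1) (1,2) (1,3) (1,4) (2,1) (2,2) (2,3) (2,4)] -> total=12
Click 2 (2,3) count=1: revealed 0 new [(none)] -> total=12
Click 3 (0,4) count=1: revealed 0 new [(none)] -> total=12
Click 4 (2,1) count=2: revealed 0 new [(none)] -> total=12

Answer: .####.
.####.
.####.
......
......
......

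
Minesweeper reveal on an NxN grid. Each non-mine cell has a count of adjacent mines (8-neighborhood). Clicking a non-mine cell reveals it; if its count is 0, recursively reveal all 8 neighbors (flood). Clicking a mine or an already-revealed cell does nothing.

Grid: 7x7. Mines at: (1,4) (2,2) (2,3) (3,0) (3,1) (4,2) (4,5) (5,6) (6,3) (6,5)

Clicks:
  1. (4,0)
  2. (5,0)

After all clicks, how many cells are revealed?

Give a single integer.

Click 1 (4,0) count=2: revealed 1 new [(4,0)] -> total=1
Click 2 (5,0) count=0: revealed 7 new [(4,1) (5,0) (5,1) (5,2) (6,0) (6,1) (6,2)] -> total=8

Answer: 8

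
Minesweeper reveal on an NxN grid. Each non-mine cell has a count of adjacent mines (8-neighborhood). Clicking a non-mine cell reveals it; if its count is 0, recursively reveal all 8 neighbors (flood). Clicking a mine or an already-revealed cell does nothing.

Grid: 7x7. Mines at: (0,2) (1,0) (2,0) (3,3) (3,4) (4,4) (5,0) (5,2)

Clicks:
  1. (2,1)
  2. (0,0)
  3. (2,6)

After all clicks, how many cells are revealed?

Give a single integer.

Click 1 (2,1) count=2: revealed 1 new [(2,1)] -> total=1
Click 2 (0,0) count=1: revealed 1 new [(0,0)] -> total=2
Click 3 (2,6) count=0: revealed 24 new [(0,3) (0,4) (0,5) (0,6) (1,3) (1,4) (1,5) (1,6) (2,3) (2,4) (2,5) (2,6) (3,5) (3,6) (4,5) (4,6) (5,3) (5,4) (5,5) (5,6) (6,3) (6,4) (6,5) (6,6)] -> total=26

Answer: 26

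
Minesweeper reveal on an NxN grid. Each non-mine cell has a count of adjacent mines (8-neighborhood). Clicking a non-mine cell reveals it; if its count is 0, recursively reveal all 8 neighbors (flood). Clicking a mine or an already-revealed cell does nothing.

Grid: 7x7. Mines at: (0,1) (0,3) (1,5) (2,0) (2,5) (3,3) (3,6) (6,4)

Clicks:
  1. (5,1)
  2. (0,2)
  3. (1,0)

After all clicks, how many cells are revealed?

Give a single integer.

Click 1 (5,1) count=0: revealed 15 new [(3,0) (3,1) (3,2) (4,0) (4,1) (4,2) (4,3) (5,0) (5,1) (5,2) (5,3) (6,0) (6,1) (6,2) (6,3)] -> total=15
Click 2 (0,2) count=2: revealed 1 new [(0,2)] -> total=16
Click 3 (1,0) count=2: revealed 1 new [(1,0)] -> total=17

Answer: 17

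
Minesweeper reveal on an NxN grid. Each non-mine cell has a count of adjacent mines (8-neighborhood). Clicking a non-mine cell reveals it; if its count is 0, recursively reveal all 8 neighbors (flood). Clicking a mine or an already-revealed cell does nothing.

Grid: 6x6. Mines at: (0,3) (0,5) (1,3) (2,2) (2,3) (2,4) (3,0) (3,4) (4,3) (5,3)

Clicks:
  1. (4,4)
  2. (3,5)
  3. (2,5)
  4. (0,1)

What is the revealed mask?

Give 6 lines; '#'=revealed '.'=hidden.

Answer: ###...
###...
##...#
.....#
....#.
......

Derivation:
Click 1 (4,4) count=3: revealed 1 new [(4,4)] -> total=1
Click 2 (3,5) count=2: revealed 1 new [(3,5)] -> total=2
Click 3 (2,5) count=2: revealed 1 new [(2,5)] -> total=3
Click 4 (0,1) count=0: revealed 8 new [(0,0) (0,1) (0,2) (1,0) (1,1) (1,2) (2,0) (2,1)] -> total=11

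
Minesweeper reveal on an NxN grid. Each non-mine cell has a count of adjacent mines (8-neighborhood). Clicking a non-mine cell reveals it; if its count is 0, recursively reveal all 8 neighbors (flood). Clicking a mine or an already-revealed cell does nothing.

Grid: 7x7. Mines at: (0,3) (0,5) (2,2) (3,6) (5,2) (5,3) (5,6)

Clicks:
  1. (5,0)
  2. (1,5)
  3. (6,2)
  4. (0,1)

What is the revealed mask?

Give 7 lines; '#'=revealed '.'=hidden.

Answer: ###....
###..#.
##.....
##.....
##.....
##.....
###....

Derivation:
Click 1 (5,0) count=0: revealed 16 new [(0,0) (0,1) (0,2) (1,0) (1,1) (1,2) (2,0) (2,1) (3,0) (3,1) (4,0) (4,1) (5,0) (5,1) (6,0) (6,1)] -> total=16
Click 2 (1,5) count=1: revealed 1 new [(1,5)] -> total=17
Click 3 (6,2) count=2: revealed 1 new [(6,2)] -> total=18
Click 4 (0,1) count=0: revealed 0 new [(none)] -> total=18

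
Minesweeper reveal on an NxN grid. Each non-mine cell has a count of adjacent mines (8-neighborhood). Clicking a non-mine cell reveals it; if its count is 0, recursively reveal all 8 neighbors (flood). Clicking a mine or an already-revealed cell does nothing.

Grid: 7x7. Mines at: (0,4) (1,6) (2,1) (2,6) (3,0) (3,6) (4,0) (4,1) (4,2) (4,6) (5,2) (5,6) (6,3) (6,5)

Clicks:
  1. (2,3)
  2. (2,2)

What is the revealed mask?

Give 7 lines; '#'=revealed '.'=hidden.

Click 1 (2,3) count=0: revealed 18 new [(1,2) (1,3) (1,4) (1,5) (2,2) (2,3) (2,4) (2,5) (3,2) (3,3) (3,4) (3,5) (4,3) (4,4) (4,5) (5,3) (5,4) (5,5)] -> total=18
Click 2 (2,2) count=1: revealed 0 new [(none)] -> total=18

Answer: .......
..####.
..####.
..####.
...###.
...###.
.......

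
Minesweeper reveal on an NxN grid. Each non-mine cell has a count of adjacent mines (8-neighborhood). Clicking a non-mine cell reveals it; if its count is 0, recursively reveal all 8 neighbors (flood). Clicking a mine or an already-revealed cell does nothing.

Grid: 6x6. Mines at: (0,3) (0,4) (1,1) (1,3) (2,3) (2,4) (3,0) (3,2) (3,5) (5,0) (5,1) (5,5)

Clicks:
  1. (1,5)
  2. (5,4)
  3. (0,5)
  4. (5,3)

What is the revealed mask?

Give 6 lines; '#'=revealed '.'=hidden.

Answer: .....#
.....#
......
......
..###.
..###.

Derivation:
Click 1 (1,5) count=2: revealed 1 new [(1,5)] -> total=1
Click 2 (5,4) count=1: revealed 1 new [(5,4)] -> total=2
Click 3 (0,5) count=1: revealed 1 new [(0,5)] -> total=3
Click 4 (5,3) count=0: revealed 5 new [(4,2) (4,3) (4,4) (5,2) (5,3)] -> total=8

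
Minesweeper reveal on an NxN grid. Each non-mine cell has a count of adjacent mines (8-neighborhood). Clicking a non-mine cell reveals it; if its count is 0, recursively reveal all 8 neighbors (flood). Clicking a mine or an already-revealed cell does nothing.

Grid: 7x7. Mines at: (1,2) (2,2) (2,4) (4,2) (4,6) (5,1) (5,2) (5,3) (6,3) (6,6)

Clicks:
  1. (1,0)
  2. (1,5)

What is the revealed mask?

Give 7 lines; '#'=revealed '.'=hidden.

Answer: ##.....
##...#.
##.....
##.....
##.....
.......
.......

Derivation:
Click 1 (1,0) count=0: revealed 10 new [(0,0) (0,1) (1,0) (1,1) (2,0) (2,1) (3,0) (3,1) (4,0) (4,1)] -> total=10
Click 2 (1,5) count=1: revealed 1 new [(1,5)] -> total=11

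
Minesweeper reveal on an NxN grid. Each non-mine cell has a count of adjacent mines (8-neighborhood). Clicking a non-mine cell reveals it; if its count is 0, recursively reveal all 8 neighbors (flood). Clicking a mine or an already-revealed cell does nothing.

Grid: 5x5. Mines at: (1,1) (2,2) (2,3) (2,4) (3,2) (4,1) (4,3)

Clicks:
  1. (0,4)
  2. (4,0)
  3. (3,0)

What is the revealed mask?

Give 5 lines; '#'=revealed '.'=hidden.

Click 1 (0,4) count=0: revealed 6 new [(0,2) (0,3) (0,4) (1,2) (1,3) (1,4)] -> total=6
Click 2 (4,0) count=1: revealed 1 new [(4,0)] -> total=7
Click 3 (3,0) count=1: revealed 1 new [(3,0)] -> total=8

Answer: ..###
..###
.....
#....
#....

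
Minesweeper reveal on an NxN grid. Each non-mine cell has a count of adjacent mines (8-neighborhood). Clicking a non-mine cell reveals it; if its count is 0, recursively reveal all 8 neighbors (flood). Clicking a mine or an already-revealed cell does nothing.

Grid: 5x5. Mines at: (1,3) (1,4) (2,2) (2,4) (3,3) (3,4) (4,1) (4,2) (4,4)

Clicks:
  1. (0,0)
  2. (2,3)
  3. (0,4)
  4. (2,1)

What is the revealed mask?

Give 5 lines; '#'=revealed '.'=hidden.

Answer: ###.#
###..
##.#.
##...
.....

Derivation:
Click 1 (0,0) count=0: revealed 10 new [(0,0) (0,1) (0,2) (1,0) (1,1) (1,2) (2,0) (2,1) (3,0) (3,1)] -> total=10
Click 2 (2,3) count=6: revealed 1 new [(2,3)] -> total=11
Click 3 (0,4) count=2: revealed 1 new [(0,4)] -> total=12
Click 4 (2,1) count=1: revealed 0 new [(none)] -> total=12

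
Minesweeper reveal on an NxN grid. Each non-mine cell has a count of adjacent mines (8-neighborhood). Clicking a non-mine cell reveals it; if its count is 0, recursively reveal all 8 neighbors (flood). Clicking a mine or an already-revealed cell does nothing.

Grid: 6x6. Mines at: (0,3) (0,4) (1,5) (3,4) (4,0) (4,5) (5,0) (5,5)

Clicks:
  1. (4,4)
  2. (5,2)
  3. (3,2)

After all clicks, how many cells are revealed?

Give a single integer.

Answer: 23

Derivation:
Click 1 (4,4) count=3: revealed 1 new [(4,4)] -> total=1
Click 2 (5,2) count=0: revealed 22 new [(0,0) (0,1) (0,2) (1,0) (1,1) (1,2) (1,3) (2,0) (2,1) (2,2) (2,3) (3,0) (3,1) (3,2) (3,3) (4,1) (4,2) (4,3) (5,1) (5,2) (5,3) (5,4)] -> total=23
Click 3 (3,2) count=0: revealed 0 new [(none)] -> total=23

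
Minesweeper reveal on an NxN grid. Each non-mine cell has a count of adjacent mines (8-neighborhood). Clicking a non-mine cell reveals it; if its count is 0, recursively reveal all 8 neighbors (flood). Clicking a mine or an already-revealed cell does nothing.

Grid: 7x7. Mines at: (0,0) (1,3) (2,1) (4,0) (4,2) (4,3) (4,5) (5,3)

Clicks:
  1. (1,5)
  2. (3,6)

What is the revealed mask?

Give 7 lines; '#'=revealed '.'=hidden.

Answer: ....###
....###
....###
....###
.......
.......
.......

Derivation:
Click 1 (1,5) count=0: revealed 12 new [(0,4) (0,5) (0,6) (1,4) (1,5) (1,6) (2,4) (2,5) (2,6) (3,4) (3,5) (3,6)] -> total=12
Click 2 (3,6) count=1: revealed 0 new [(none)] -> total=12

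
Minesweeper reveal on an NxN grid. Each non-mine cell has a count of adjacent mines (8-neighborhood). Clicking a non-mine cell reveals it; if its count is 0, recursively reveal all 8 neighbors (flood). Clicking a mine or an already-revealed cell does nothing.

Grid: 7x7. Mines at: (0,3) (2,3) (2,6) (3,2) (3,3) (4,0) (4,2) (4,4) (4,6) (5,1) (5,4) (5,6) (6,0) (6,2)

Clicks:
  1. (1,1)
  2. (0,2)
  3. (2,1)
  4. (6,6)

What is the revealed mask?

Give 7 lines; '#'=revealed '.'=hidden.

Click 1 (1,1) count=0: revealed 11 new [(0,0) (0,1) (0,2) (1,0) (1,1) (1,2) (2,0) (2,1) (2,2) (3,0) (3,1)] -> total=11
Click 2 (0,2) count=1: revealed 0 new [(none)] -> total=11
Click 3 (2,1) count=1: revealed 0 new [(none)] -> total=11
Click 4 (6,6) count=1: revealed 1 new [(6,6)] -> total=12

Answer: ###....
###....
###....
##.....
.......
.......
......#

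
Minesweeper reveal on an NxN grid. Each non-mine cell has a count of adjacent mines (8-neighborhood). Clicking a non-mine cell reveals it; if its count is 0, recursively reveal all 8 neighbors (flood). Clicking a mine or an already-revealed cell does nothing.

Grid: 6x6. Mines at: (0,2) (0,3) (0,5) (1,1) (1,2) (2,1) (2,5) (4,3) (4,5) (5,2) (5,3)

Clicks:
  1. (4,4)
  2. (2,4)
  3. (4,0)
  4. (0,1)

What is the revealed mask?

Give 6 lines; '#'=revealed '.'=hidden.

Answer: .#....
......
....#.
##....
##..#.
##....

Derivation:
Click 1 (4,4) count=3: revealed 1 new [(4,4)] -> total=1
Click 2 (2,4) count=1: revealed 1 new [(2,4)] -> total=2
Click 3 (4,0) count=0: revealed 6 new [(3,0) (3,1) (4,0) (4,1) (5,0) (5,1)] -> total=8
Click 4 (0,1) count=3: revealed 1 new [(0,1)] -> total=9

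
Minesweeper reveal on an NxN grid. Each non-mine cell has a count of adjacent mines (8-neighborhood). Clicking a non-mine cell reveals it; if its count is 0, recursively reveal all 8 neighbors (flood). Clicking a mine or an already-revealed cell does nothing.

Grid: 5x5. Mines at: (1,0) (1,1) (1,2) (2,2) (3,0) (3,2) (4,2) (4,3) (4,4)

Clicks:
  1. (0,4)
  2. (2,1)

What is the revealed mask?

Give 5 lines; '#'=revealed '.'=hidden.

Click 1 (0,4) count=0: revealed 8 new [(0,3) (0,4) (1,3) (1,4) (2,3) (2,4) (3,3) (3,4)] -> total=8
Click 2 (2,1) count=6: revealed 1 new [(2,1)] -> total=9

Answer: ...##
...##
.#.##
...##
.....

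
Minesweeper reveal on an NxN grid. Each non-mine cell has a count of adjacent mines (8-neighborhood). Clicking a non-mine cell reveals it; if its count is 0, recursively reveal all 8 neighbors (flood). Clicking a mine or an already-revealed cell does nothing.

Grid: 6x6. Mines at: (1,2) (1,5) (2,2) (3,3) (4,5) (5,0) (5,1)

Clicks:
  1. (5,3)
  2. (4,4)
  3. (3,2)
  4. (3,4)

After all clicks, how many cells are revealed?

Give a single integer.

Answer: 8

Derivation:
Click 1 (5,3) count=0: revealed 6 new [(4,2) (4,3) (4,4) (5,2) (5,3) (5,4)] -> total=6
Click 2 (4,4) count=2: revealed 0 new [(none)] -> total=6
Click 3 (3,2) count=2: revealed 1 new [(3,2)] -> total=7
Click 4 (3,4) count=2: revealed 1 new [(3,4)] -> total=8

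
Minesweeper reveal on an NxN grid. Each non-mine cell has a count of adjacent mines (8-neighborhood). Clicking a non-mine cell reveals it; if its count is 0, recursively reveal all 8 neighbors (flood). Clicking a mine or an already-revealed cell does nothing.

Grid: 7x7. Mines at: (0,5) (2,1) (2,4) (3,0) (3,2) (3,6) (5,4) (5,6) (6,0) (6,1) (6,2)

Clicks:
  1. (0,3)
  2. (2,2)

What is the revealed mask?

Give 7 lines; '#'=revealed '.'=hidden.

Click 1 (0,3) count=0: revealed 10 new [(0,0) (0,1) (0,2) (0,3) (0,4) (1,0) (1,1) (1,2) (1,3) (1,4)] -> total=10
Click 2 (2,2) count=2: revealed 1 new [(2,2)] -> total=11

Answer: #####..
#####..
..#....
.......
.......
.......
.......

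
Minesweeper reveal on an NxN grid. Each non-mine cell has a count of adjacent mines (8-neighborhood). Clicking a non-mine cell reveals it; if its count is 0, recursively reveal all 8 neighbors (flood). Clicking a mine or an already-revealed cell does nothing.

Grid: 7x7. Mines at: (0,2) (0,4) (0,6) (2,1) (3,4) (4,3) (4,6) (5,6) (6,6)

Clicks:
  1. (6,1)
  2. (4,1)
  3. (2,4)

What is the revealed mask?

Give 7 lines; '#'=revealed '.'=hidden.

Click 1 (6,1) count=0: revealed 18 new [(3,0) (3,1) (3,2) (4,0) (4,1) (4,2) (5,0) (5,1) (5,2) (5,3) (5,4) (5,5) (6,0) (6,1) (6,2) (6,3) (6,4) (6,5)] -> total=18
Click 2 (4,1) count=0: revealed 0 new [(none)] -> total=18
Click 3 (2,4) count=1: revealed 1 new [(2,4)] -> total=19

Answer: .......
.......
....#..
###....
###....
######.
######.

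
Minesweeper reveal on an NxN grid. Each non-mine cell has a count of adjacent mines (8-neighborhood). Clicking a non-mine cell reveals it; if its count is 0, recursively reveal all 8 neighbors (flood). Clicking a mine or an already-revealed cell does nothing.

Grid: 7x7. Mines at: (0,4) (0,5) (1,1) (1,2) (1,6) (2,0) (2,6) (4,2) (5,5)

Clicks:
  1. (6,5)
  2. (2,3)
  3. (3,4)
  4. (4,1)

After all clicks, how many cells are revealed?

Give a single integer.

Answer: 14

Derivation:
Click 1 (6,5) count=1: revealed 1 new [(6,5)] -> total=1
Click 2 (2,3) count=1: revealed 1 new [(2,3)] -> total=2
Click 3 (3,4) count=0: revealed 11 new [(1,3) (1,4) (1,5) (2,4) (2,5) (3,3) (3,4) (3,5) (4,3) (4,4) (4,5)] -> total=13
Click 4 (4,1) count=1: revealed 1 new [(4,1)] -> total=14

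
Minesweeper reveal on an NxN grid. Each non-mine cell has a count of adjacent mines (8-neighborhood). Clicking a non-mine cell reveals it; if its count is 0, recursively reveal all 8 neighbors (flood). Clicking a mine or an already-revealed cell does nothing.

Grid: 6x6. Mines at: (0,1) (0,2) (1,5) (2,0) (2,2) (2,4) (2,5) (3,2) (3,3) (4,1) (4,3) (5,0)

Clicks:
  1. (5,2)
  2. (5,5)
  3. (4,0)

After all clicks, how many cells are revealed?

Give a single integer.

Answer: 8

Derivation:
Click 1 (5,2) count=2: revealed 1 new [(5,2)] -> total=1
Click 2 (5,5) count=0: revealed 6 new [(3,4) (3,5) (4,4) (4,5) (5,4) (5,5)] -> total=7
Click 3 (4,0) count=2: revealed 1 new [(4,0)] -> total=8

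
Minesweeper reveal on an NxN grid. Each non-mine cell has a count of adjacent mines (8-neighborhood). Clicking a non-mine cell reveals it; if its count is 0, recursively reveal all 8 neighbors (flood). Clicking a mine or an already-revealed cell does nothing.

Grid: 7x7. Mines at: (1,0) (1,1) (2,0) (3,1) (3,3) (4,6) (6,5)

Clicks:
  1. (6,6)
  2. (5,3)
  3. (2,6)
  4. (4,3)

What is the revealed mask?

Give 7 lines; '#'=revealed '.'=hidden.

Answer: ..#####
..#####
..#####
....###
#####..
#####..
#####.#

Derivation:
Click 1 (6,6) count=1: revealed 1 new [(6,6)] -> total=1
Click 2 (5,3) count=0: revealed 15 new [(4,0) (4,1) (4,2) (4,3) (4,4) (5,0) (5,1) (5,2) (5,3) (5,4) (6,0) (6,1) (6,2) (6,3) (6,4)] -> total=16
Click 3 (2,6) count=0: revealed 18 new [(0,2) (0,3) (0,4) (0,5) (0,6) (1,2) (1,3) (1,4) (1,5) (1,6) (2,2) (2,3) (2,4) (2,5) (2,6) (3,4) (3,5) (3,6)] -> total=34
Click 4 (4,3) count=1: revealed 0 new [(none)] -> total=34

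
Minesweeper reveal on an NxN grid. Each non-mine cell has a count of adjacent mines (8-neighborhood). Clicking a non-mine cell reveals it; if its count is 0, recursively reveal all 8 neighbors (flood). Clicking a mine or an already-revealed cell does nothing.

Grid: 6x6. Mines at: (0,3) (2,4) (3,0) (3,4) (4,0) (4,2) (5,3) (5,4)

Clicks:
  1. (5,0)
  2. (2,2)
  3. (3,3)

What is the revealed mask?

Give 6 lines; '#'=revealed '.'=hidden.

Answer: ###...
####..
####..
.###..
......
#.....

Derivation:
Click 1 (5,0) count=1: revealed 1 new [(5,0)] -> total=1
Click 2 (2,2) count=0: revealed 14 new [(0,0) (0,1) (0,2) (1,0) (1,1) (1,2) (1,3) (2,0) (2,1) (2,2) (2,3) (3,1) (3,2) (3,3)] -> total=15
Click 3 (3,3) count=3: revealed 0 new [(none)] -> total=15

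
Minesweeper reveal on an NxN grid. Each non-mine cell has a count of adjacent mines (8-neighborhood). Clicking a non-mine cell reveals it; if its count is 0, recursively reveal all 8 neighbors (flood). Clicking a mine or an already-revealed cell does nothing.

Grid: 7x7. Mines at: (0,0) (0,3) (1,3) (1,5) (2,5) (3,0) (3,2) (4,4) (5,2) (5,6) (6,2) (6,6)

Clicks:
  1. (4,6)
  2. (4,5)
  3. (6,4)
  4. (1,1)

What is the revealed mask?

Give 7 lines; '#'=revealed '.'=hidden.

Answer: .......
.#.....
.......
.......
.....##
...###.
...###.

Derivation:
Click 1 (4,6) count=1: revealed 1 new [(4,6)] -> total=1
Click 2 (4,5) count=2: revealed 1 new [(4,5)] -> total=2
Click 3 (6,4) count=0: revealed 6 new [(5,3) (5,4) (5,5) (6,3) (6,4) (6,5)] -> total=8
Click 4 (1,1) count=1: revealed 1 new [(1,1)] -> total=9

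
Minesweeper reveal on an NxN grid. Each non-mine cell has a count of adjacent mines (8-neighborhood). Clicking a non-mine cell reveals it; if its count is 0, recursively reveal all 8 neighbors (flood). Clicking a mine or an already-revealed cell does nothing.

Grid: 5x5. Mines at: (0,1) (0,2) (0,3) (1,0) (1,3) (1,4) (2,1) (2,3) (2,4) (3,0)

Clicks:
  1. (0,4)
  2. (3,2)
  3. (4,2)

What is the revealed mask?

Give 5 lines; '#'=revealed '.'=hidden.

Answer: ....#
.....
.....
.####
.####

Derivation:
Click 1 (0,4) count=3: revealed 1 new [(0,4)] -> total=1
Click 2 (3,2) count=2: revealed 1 new [(3,2)] -> total=2
Click 3 (4,2) count=0: revealed 7 new [(3,1) (3,3) (3,4) (4,1) (4,2) (4,3) (4,4)] -> total=9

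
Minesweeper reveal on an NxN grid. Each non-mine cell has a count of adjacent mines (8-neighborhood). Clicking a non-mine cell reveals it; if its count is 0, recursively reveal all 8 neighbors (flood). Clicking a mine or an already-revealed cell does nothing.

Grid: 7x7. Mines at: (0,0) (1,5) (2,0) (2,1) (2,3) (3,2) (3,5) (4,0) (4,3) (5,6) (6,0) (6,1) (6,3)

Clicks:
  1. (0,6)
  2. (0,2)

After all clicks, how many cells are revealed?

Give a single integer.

Click 1 (0,6) count=1: revealed 1 new [(0,6)] -> total=1
Click 2 (0,2) count=0: revealed 8 new [(0,1) (0,2) (0,3) (0,4) (1,1) (1,2) (1,3) (1,4)] -> total=9

Answer: 9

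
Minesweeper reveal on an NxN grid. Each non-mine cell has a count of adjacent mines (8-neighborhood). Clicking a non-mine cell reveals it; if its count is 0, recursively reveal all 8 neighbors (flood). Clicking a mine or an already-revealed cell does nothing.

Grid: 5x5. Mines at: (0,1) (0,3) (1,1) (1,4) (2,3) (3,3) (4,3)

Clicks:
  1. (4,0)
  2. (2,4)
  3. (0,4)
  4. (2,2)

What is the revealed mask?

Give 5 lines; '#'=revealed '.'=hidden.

Click 1 (4,0) count=0: revealed 9 new [(2,0) (2,1) (2,2) (3,0) (3,1) (3,2) (4,0) (4,1) (4,2)] -> total=9
Click 2 (2,4) count=3: revealed 1 new [(2,4)] -> total=10
Click 3 (0,4) count=2: revealed 1 new [(0,4)] -> total=11
Click 4 (2,2) count=3: revealed 0 new [(none)] -> total=11

Answer: ....#
.....
###.#
###..
###..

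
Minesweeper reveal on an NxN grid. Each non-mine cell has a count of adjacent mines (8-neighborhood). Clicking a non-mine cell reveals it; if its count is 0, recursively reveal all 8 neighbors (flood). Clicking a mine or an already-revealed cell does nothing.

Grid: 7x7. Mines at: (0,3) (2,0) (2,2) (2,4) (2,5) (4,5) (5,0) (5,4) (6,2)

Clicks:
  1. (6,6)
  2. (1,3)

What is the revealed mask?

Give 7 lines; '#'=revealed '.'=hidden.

Answer: .......
...#...
.......
.......
.......
.....##
.....##

Derivation:
Click 1 (6,6) count=0: revealed 4 new [(5,5) (5,6) (6,5) (6,6)] -> total=4
Click 2 (1,3) count=3: revealed 1 new [(1,3)] -> total=5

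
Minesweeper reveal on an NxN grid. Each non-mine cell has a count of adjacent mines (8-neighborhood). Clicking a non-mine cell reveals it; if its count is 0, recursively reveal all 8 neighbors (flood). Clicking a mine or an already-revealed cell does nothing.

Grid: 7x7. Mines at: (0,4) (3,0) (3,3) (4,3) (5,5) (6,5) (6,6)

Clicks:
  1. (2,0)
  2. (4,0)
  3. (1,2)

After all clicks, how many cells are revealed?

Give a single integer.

Answer: 13

Derivation:
Click 1 (2,0) count=1: revealed 1 new [(2,0)] -> total=1
Click 2 (4,0) count=1: revealed 1 new [(4,0)] -> total=2
Click 3 (1,2) count=0: revealed 11 new [(0,0) (0,1) (0,2) (0,3) (1,0) (1,1) (1,2) (1,3) (2,1) (2,2) (2,3)] -> total=13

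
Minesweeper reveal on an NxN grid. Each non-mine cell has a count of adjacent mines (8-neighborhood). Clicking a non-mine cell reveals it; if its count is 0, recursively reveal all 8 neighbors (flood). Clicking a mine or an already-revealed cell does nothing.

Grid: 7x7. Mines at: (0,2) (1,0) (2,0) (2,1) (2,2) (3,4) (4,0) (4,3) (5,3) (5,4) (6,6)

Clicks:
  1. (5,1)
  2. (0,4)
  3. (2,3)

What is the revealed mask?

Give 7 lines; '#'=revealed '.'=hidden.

Answer: ...####
...####
...####
.....##
.....##
.#...##
.......

Derivation:
Click 1 (5,1) count=1: revealed 1 new [(5,1)] -> total=1
Click 2 (0,4) count=0: revealed 18 new [(0,3) (0,4) (0,5) (0,6) (1,3) (1,4) (1,5) (1,6) (2,3) (2,4) (2,5) (2,6) (3,5) (3,6) (4,5) (4,6) (5,5) (5,6)] -> total=19
Click 3 (2,3) count=2: revealed 0 new [(none)] -> total=19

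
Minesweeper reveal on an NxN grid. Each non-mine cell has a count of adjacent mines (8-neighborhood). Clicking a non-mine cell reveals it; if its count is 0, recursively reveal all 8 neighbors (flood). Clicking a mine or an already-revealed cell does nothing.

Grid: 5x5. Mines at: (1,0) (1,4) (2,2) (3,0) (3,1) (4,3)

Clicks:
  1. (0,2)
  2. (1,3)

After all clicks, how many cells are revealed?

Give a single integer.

Answer: 6

Derivation:
Click 1 (0,2) count=0: revealed 6 new [(0,1) (0,2) (0,3) (1,1) (1,2) (1,3)] -> total=6
Click 2 (1,3) count=2: revealed 0 new [(none)] -> total=6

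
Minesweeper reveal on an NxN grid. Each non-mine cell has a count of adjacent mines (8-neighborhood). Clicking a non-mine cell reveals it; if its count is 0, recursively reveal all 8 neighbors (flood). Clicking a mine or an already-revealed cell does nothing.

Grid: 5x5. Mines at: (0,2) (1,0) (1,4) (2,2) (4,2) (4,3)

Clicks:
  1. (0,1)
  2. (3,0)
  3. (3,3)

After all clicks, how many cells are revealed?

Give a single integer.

Click 1 (0,1) count=2: revealed 1 new [(0,1)] -> total=1
Click 2 (3,0) count=0: revealed 6 new [(2,0) (2,1) (3,0) (3,1) (4,0) (4,1)] -> total=7
Click 3 (3,3) count=3: revealed 1 new [(3,3)] -> total=8

Answer: 8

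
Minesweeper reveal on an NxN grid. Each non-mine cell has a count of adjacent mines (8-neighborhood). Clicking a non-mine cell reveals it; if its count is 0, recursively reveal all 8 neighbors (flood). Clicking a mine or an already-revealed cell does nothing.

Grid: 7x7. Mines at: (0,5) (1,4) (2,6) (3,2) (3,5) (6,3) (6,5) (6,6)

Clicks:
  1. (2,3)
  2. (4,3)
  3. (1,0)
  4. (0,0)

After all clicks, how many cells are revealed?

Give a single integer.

Click 1 (2,3) count=2: revealed 1 new [(2,3)] -> total=1
Click 2 (4,3) count=1: revealed 1 new [(4,3)] -> total=2
Click 3 (1,0) count=0: revealed 22 new [(0,0) (0,1) (0,2) (0,3) (1,0) (1,1) (1,2) (1,3) (2,0) (2,1) (2,2) (3,0) (3,1) (4,0) (4,1) (4,2) (5,0) (5,1) (5,2) (6,0) (6,1) (6,2)] -> total=24
Click 4 (0,0) count=0: revealed 0 new [(none)] -> total=24

Answer: 24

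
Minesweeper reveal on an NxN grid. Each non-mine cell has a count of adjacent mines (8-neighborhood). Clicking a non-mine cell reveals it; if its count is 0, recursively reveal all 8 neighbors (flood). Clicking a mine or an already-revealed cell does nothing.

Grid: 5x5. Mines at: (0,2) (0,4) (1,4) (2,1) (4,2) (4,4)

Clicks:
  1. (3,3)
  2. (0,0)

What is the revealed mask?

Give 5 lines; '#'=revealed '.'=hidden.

Answer: ##...
##...
.....
...#.
.....

Derivation:
Click 1 (3,3) count=2: revealed 1 new [(3,3)] -> total=1
Click 2 (0,0) count=0: revealed 4 new [(0,0) (0,1) (1,0) (1,1)] -> total=5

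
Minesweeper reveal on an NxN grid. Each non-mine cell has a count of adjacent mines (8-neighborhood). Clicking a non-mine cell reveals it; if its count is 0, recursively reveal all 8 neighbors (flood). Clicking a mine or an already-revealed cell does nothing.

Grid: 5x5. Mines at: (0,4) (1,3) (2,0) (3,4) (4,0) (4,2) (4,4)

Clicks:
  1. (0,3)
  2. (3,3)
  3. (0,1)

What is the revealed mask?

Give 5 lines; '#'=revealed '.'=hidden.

Answer: ####.
###..
.....
...#.
.....

Derivation:
Click 1 (0,3) count=2: revealed 1 new [(0,3)] -> total=1
Click 2 (3,3) count=3: revealed 1 new [(3,3)] -> total=2
Click 3 (0,1) count=0: revealed 6 new [(0,0) (0,1) (0,2) (1,0) (1,1) (1,2)] -> total=8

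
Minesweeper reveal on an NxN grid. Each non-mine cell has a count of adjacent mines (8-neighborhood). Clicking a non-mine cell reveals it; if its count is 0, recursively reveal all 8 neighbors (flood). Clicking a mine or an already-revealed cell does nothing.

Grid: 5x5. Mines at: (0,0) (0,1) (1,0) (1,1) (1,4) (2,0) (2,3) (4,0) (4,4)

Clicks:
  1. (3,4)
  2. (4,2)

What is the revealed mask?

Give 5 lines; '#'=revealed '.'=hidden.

Answer: .....
.....
.....
.####
.###.

Derivation:
Click 1 (3,4) count=2: revealed 1 new [(3,4)] -> total=1
Click 2 (4,2) count=0: revealed 6 new [(3,1) (3,2) (3,3) (4,1) (4,2) (4,3)] -> total=7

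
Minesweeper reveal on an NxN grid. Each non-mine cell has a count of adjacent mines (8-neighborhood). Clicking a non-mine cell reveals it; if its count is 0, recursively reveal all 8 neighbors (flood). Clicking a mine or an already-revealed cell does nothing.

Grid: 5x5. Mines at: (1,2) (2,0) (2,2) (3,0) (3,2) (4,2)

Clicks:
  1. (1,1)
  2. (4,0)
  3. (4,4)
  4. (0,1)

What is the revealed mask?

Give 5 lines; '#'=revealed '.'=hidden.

Answer: .#.##
.#.##
...##
...##
#..##

Derivation:
Click 1 (1,1) count=3: revealed 1 new [(1,1)] -> total=1
Click 2 (4,0) count=1: revealed 1 new [(4,0)] -> total=2
Click 3 (4,4) count=0: revealed 10 new [(0,3) (0,4) (1,3) (1,4) (2,3) (2,4) (3,3) (3,4) (4,3) (4,4)] -> total=12
Click 4 (0,1) count=1: revealed 1 new [(0,1)] -> total=13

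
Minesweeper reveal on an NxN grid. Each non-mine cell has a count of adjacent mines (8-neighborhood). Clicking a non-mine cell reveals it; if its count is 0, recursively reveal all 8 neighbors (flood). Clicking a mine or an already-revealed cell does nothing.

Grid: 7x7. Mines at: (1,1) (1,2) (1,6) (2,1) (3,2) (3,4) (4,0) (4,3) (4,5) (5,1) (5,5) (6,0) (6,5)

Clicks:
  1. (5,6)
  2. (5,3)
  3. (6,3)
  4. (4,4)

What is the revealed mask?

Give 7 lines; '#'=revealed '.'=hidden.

Answer: .......
.......
.......
.......
....#..
..###.#
..###..

Derivation:
Click 1 (5,6) count=3: revealed 1 new [(5,6)] -> total=1
Click 2 (5,3) count=1: revealed 1 new [(5,3)] -> total=2
Click 3 (6,3) count=0: revealed 5 new [(5,2) (5,4) (6,2) (6,3) (6,4)] -> total=7
Click 4 (4,4) count=4: revealed 1 new [(4,4)] -> total=8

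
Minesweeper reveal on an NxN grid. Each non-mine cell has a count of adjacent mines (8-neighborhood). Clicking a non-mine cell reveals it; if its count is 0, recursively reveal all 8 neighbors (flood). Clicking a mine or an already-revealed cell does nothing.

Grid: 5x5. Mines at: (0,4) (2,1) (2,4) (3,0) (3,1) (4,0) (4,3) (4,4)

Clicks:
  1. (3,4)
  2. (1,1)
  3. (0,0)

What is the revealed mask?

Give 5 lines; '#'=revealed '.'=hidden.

Answer: ####.
####.
.....
....#
.....

Derivation:
Click 1 (3,4) count=3: revealed 1 new [(3,4)] -> total=1
Click 2 (1,1) count=1: revealed 1 new [(1,1)] -> total=2
Click 3 (0,0) count=0: revealed 7 new [(0,0) (0,1) (0,2) (0,3) (1,0) (1,2) (1,3)] -> total=9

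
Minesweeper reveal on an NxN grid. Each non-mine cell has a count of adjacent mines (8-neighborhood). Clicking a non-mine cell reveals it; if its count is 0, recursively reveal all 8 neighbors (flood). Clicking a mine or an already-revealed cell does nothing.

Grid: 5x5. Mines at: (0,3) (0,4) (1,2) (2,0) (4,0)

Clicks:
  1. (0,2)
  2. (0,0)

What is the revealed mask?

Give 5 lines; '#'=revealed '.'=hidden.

Answer: ###..
##...
.....
.....
.....

Derivation:
Click 1 (0,2) count=2: revealed 1 new [(0,2)] -> total=1
Click 2 (0,0) count=0: revealed 4 new [(0,0) (0,1) (1,0) (1,1)] -> total=5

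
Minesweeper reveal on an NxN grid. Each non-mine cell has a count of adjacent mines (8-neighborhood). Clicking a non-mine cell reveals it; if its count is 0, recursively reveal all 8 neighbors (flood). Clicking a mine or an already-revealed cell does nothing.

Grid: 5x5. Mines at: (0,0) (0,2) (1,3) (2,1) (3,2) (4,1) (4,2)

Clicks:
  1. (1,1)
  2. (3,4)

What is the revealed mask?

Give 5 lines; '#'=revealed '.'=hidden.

Answer: .....
.#...
...##
...##
...##

Derivation:
Click 1 (1,1) count=3: revealed 1 new [(1,1)] -> total=1
Click 2 (3,4) count=0: revealed 6 new [(2,3) (2,4) (3,3) (3,4) (4,3) (4,4)] -> total=7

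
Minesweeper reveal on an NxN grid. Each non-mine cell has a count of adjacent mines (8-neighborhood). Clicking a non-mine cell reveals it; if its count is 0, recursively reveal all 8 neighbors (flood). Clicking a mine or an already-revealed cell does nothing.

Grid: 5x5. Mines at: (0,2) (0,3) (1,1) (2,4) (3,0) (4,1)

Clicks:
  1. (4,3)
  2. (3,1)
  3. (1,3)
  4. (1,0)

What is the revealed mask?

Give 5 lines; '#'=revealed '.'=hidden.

Click 1 (4,3) count=0: revealed 6 new [(3,2) (3,3) (3,4) (4,2) (4,3) (4,4)] -> total=6
Click 2 (3,1) count=2: revealed 1 new [(3,1)] -> total=7
Click 3 (1,3) count=3: revealed 1 new [(1,3)] -> total=8
Click 4 (1,0) count=1: revealed 1 new [(1,0)] -> total=9

Answer: .....
#..#.
.....
.####
..###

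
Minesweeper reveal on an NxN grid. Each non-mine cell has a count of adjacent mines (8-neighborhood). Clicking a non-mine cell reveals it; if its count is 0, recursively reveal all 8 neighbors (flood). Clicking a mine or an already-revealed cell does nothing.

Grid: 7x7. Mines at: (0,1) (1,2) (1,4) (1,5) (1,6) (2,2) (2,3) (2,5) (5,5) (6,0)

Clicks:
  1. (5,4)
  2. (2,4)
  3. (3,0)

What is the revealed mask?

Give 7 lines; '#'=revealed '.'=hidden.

Answer: .......
##.....
##..#..
#####..
#####..
#####..
.####..

Derivation:
Click 1 (5,4) count=1: revealed 1 new [(5,4)] -> total=1
Click 2 (2,4) count=4: revealed 1 new [(2,4)] -> total=2
Click 3 (3,0) count=0: revealed 22 new [(1,0) (1,1) (2,0) (2,1) (3,0) (3,1) (3,2) (3,3) (3,4) (4,0) (4,1) (4,2) (4,3) (4,4) (5,0) (5,1) (5,2) (5,3) (6,1) (6,2) (6,3) (6,4)] -> total=24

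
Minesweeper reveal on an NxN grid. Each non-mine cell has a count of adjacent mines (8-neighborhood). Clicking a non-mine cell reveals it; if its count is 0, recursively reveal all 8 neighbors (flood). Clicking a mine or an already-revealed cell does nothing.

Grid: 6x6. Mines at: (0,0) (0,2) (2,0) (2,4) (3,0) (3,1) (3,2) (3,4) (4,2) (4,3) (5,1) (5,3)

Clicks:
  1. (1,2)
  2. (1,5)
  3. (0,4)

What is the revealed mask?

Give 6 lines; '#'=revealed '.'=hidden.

Answer: ...###
..####
......
......
......
......

Derivation:
Click 1 (1,2) count=1: revealed 1 new [(1,2)] -> total=1
Click 2 (1,5) count=1: revealed 1 new [(1,5)] -> total=2
Click 3 (0,4) count=0: revealed 5 new [(0,3) (0,4) (0,5) (1,3) (1,4)] -> total=7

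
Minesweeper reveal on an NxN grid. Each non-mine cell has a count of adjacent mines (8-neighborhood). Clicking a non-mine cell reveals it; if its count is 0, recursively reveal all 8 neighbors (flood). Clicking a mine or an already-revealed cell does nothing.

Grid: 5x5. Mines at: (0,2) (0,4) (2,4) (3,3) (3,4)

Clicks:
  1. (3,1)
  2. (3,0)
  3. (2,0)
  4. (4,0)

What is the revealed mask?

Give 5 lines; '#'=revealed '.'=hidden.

Click 1 (3,1) count=0: revealed 14 new [(0,0) (0,1) (1,0) (1,1) (1,2) (2,0) (2,1) (2,2) (3,0) (3,1) (3,2) (4,0) (4,1) (4,2)] -> total=14
Click 2 (3,0) count=0: revealed 0 new [(none)] -> total=14
Click 3 (2,0) count=0: revealed 0 new [(none)] -> total=14
Click 4 (4,0) count=0: revealed 0 new [(none)] -> total=14

Answer: ##...
###..
###..
###..
###..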